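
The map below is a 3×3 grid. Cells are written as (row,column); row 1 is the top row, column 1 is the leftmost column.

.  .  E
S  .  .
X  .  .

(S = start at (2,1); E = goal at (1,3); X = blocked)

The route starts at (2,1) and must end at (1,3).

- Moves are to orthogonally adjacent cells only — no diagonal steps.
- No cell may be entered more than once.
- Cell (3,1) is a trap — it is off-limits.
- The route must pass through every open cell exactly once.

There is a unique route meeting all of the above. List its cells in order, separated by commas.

Need to visit all 8 open cells exactly once, starting at (2,1) and ending at (1,3).
Route from (2,1): up to (1,1), right to (1,2), 2× down (reaching (3,2)), right to (3,3), 2× up (reaching (1,3)) — 7 moves in all.
Check: all 8 open cells covered.

(2,1), (1,1), (1,2), (2,2), (3,2), (3,3), (2,3), (1,3)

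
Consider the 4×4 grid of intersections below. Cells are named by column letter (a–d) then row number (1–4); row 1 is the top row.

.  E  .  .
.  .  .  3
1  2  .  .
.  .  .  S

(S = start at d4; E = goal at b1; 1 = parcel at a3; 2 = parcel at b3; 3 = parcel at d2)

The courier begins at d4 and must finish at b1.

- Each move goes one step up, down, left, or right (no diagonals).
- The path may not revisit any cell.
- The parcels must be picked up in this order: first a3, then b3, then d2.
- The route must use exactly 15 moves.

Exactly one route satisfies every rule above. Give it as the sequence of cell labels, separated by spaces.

d4 c4 b4 a4 a3 b3 c3 d3 d2 d1 c1 c2 b2 a2 a1 b1

The waypoints must appear in the order a3, b3, d2, with no cell reused.
Route from d4: 3× left (reaching a4), up to a3, 3× right (reaching d3), 2× up (reaching d1), left to c1, down to c2, 2× left (reaching a2), up to a1, right to b1 — 15 moves in all.
Check: order respected (1 at step 4, 2 at step 5, 3 at step 8); 15 moves as required.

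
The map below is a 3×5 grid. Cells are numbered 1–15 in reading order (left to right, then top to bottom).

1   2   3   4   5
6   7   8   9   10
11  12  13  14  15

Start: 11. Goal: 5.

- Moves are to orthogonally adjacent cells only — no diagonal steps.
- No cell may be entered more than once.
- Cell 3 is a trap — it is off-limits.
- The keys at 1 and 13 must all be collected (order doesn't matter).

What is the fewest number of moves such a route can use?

Any route passes through 1 and 13 in some order between 11 and 5. Summing Manhattan distances along each leg and taking the cheapest ordering (11 → 1 → 13 → 5) gives a lower bound of 2 + 4 + 4 = 10 moves.
A route of 10 moves achieves this: 11 → 6 → 1 → 2 → 7 → 12 → 13 → 8 → 9 → 4 → 5.
Since 10 matches the lower bound, it is optimal.

10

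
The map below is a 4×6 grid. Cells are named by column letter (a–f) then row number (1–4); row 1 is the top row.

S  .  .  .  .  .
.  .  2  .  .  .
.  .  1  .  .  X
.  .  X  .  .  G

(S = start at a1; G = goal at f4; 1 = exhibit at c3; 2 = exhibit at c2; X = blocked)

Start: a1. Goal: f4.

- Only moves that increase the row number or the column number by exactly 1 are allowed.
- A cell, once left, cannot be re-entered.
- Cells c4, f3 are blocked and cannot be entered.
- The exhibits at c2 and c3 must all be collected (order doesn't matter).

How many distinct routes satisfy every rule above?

A right/down-only route from a1 to f4 makes exactly 3 down-moves and 5 right-moves in some order.
With no other constraints that would be C(8,3) = 56 routes.
A monotone route can only reach the required cells in the order c2, c3, so split there and multiply the segment counts (each segment already excludes blocked cells): a1→c2: 3; c2→c3: 1; c3→f4: 2; product = 6.
That gives 6 routes.

6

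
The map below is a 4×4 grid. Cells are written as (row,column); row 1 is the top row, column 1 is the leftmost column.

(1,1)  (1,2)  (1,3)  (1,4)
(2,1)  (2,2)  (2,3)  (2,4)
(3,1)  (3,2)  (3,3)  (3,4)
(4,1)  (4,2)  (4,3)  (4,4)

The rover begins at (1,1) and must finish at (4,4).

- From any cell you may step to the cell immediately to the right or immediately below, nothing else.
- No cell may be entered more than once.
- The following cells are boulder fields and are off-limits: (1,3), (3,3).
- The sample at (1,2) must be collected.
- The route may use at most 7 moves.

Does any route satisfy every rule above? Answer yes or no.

One route that works: (1,1) → (1,2) → (2,2) → (3,2) → (4,2) → (4,3) → (4,4).

yes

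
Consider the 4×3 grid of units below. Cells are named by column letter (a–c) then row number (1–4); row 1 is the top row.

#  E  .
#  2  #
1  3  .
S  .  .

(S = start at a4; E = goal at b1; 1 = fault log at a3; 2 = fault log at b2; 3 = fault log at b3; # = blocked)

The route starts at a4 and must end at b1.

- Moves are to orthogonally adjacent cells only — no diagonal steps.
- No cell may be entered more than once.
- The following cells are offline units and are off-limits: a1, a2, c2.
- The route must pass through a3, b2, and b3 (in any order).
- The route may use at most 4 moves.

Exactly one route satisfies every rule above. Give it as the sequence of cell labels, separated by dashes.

a4 - a3 - b3 - b2 - b1

Any route must reach a3, b2, and b3 and still end at b1 within 4 moves, so the order of the required stops is forced.
Route from a4: up to a3, right to b3, 2× up (reaching b1) — 4 moves in all.
Check: all required cells visited; 4 ≤ 4 moves.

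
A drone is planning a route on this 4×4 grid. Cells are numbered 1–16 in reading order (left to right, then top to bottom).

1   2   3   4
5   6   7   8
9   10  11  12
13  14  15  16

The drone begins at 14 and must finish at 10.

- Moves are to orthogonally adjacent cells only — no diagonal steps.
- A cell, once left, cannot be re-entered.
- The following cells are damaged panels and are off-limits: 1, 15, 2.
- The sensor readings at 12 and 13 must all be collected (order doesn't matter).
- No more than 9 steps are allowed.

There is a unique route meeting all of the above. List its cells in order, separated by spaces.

Any route must reach 12 and 13 and still end at 10 within 9 moves, so the order of the required stops is forced.
Route from 14: left 1 to 13, up 2 to 5, right 3 to 8, down 1 to 12, left 2 to 10 — 9 moves in all.
Check: all required cells visited; 9 ≤ 9 moves.

14 13 9 5 6 7 8 12 11 10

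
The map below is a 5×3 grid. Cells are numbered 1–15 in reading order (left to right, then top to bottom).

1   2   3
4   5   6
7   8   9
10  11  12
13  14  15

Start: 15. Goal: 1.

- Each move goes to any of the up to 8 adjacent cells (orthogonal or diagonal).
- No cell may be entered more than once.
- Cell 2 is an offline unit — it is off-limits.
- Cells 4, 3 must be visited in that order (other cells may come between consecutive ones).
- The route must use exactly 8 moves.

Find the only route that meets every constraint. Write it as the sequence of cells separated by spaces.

The waypoints must appear in the order 4, 3, with no cell reused.
Route from 15: up-left 2 to 7, up 1 to 4, down-right 1 to 8, up-right 1 to 6, up 1 to 3, down-left 1 to 5, up-left 1 to 1 — 8 moves in all.
Check: order respected (4 at step 3, 3 at step 6); 8 moves as required.

15 11 7 4 8 6 3 5 1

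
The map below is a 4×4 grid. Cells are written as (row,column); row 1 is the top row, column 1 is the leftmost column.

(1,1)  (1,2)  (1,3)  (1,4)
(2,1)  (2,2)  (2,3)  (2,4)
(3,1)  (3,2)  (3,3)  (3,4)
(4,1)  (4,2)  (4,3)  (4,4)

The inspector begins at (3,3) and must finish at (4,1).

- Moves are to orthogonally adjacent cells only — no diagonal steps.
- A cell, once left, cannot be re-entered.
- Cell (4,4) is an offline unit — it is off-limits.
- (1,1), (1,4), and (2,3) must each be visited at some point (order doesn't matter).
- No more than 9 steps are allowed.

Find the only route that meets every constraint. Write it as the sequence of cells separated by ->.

The 9-move cap with required stops at (1,1), (1,4), (2,3) leaves no slack for detours.
Route from (3,3): up 1 to (2,3), right 1 to (2,4), up 1 to (1,4), left 3 to (1,1), down 3 to (4,1) — 9 moves in all.
Check: all required cells visited; 9 ≤ 9 moves.

(3,3) -> (2,3) -> (2,4) -> (1,4) -> (1,3) -> (1,2) -> (1,1) -> (2,1) -> (3,1) -> (4,1)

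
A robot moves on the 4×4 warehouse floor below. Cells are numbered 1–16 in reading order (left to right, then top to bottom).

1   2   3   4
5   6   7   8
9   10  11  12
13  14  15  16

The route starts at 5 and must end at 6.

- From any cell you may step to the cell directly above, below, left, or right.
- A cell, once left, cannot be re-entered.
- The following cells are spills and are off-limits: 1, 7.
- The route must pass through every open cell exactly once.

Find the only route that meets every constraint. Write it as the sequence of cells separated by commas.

5, 9, 13, 14, 10, 11, 15, 16, 12, 8, 4, 3, 2, 6

Need to visit all 14 open cells exactly once, starting at 5 and ending at 6.
Cell 3 has only two open neighbours (2 and 4), so the path must pass straight through it: one of those is the cell it's entered from and the other is where it exits.
Route from 5: 2× down (reaching 13), right to 14, up to 10, right to 11, down to 15, right to 16, 3× up (reaching 4), 2× left (reaching 2), down to 6 — 13 moves in all.
Check: all 14 open cells covered.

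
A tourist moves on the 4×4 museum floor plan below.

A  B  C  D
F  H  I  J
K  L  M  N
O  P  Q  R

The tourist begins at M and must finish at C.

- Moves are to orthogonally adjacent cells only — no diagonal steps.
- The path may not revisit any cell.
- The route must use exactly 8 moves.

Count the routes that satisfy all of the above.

Need simple routes of exactly 8 moves from M to C (Manhattan distance 2, so 3 moves are spent on a detour and 3 undoing it).
Branch systematically from the start, pruning whenever the remaining move budget drops below the Manhattan distance to C or differs from it in parity. Grouping the completions by first move — via I: 1; via Q: 11; via L: 7; via N: 3 — and summing: 1 + 11 + 7 + 3 = 22.
That gives 22 routes.

22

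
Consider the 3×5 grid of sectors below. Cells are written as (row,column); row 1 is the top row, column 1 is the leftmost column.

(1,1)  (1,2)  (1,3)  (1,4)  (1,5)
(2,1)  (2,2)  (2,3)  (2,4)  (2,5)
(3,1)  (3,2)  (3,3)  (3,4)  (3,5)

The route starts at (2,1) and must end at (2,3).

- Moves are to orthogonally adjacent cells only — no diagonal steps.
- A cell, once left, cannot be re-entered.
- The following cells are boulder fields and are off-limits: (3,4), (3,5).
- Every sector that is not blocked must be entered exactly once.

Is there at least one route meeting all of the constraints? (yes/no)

no

Colour the cells like a checkerboard: each orthogonal step flips colour, so a Hamiltonian route alternates colours. Here there are 7 cells of one colour and 6 of the other, with start on the same colour as the goal — the counts and endpoints can't be arranged into an alternating sequence of length 13, so no Hamiltonian route exists.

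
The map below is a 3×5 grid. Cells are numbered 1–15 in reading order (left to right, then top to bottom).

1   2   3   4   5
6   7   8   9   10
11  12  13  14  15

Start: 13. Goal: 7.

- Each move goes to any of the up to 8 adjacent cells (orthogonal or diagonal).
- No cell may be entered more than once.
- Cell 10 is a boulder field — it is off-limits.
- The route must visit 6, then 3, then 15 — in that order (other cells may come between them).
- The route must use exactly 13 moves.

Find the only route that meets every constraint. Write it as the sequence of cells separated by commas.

13, 12, 11, 6, 1, 2, 3, 4, 5, 9, 15, 14, 8, 7

The waypoints must appear in the order 6, 3, 15, with no cell reused.
Route from 13: 2× left (reaching 11), 2× up (reaching 1), 4× right (reaching 5), down-left to 9, down-right to 15, left to 14, up-left to 8, left to 7 — 13 moves in all.
Check: order respected (6 at step 3, 3 at step 6, 15 at step 10); 13 moves as required.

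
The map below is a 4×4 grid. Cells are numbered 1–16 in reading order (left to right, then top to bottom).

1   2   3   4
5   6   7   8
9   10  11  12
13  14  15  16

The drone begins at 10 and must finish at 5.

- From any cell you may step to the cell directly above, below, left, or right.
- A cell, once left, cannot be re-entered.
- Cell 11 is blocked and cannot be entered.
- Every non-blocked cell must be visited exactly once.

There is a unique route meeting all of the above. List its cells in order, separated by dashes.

Need to visit all 15 open cells exactly once, starting at 10 and ending at 5.
Cell 13 has only two open neighbours (9 and 14), so the path must pass straight through it: one of those is the cell it's entered from and the other is where it exits.
Route from 10: left 1 to 9, down 1 to 13, right 3 to 16, up 3 to 4, left 1 to 3, down 1 to 7, left 1 to 6, up 1 to 2, left 1 to 1, down 1 to 5 — 14 moves in all.
Check: all 15 open cells covered.

10 - 9 - 13 - 14 - 15 - 16 - 12 - 8 - 4 - 3 - 7 - 6 - 2 - 1 - 5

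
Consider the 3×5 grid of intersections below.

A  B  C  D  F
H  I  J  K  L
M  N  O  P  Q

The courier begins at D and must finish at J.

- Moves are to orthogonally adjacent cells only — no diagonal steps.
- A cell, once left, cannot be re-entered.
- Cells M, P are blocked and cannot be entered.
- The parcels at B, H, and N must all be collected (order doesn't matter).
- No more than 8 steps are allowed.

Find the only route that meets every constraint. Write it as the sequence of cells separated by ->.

D -> C -> B -> A -> H -> I -> N -> O -> J

The budget equals the shortest possible length, so every move has to be on a shortest route through the required cells.
Route from D: left 3 to A, down 1 to H, right 1 to I, down 1 to N, right 1 to O, up 1 to J — 8 moves in all.
Check: all required cells visited; 8 ≤ 8 moves.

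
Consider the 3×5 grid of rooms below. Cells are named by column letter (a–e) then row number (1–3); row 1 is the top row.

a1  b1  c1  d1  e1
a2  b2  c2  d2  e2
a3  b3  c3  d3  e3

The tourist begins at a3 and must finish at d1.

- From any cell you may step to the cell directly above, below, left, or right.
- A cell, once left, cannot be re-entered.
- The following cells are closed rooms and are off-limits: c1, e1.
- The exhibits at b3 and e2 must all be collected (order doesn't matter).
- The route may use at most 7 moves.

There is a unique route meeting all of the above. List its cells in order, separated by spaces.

a3 b3 c3 d3 e3 e2 d2 d1

The 7-move cap with required stops at b3, e2 leaves no slack for detours.
Route from a3: right 4 to e3, up 1 to e2, left 1 to d2, up 1 to d1 — 7 moves in all.
Check: all required cells visited; 7 ≤ 7 moves.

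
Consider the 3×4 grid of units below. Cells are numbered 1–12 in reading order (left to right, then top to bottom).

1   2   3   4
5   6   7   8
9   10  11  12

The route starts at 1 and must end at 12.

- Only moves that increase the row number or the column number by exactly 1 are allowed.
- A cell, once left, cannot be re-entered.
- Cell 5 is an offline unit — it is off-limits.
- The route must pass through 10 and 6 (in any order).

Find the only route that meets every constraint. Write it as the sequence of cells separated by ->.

Moves only go right or down, so the column and row indices never decrease.
Route from 1: right to 2, 2× down (reaching 10), 2× right (reaching 12) — 5 moves in all.
Check: all required cells visited.

1 -> 2 -> 6 -> 10 -> 11 -> 12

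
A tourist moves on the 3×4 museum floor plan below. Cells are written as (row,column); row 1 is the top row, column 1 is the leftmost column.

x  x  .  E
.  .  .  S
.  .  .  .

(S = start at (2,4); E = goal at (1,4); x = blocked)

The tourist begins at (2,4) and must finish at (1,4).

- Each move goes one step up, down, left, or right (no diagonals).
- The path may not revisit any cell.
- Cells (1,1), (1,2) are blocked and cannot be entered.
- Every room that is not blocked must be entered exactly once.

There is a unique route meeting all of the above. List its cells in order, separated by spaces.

Need to visit all 10 open cells exactly once, starting at (2,4) and ending at (1,4).
Cell (3,1) has only two open neighbours ((2,1) and (3,2)), so the path must pass straight through it: one of those is the cell it's entered from and the other is where it exits.
Route from (2,4): down to (3,4), 3× left (reaching (3,1)), up to (2,1), 2× right (reaching (2,3)), up to (1,3), right to (1,4) — 9 moves in all.
Check: all 10 open cells covered.

(2,4) (3,4) (3,3) (3,2) (3,1) (2,1) (2,2) (2,3) (1,3) (1,4)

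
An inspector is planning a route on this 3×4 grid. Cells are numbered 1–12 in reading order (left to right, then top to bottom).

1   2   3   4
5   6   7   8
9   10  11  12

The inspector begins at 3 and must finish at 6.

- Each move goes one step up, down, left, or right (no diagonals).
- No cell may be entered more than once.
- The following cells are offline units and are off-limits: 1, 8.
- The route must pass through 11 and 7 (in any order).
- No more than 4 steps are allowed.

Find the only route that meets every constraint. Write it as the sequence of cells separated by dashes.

Any route must reach 11 and 7 and still end at 6 within 4 moves, so the order of the required stops is forced.
Route from 3: down 2 to 11, left 1 to 10, up 1 to 6 — 4 moves in all.
Check: all required cells visited; 4 ≤ 4 moves.

3 - 7 - 11 - 10 - 6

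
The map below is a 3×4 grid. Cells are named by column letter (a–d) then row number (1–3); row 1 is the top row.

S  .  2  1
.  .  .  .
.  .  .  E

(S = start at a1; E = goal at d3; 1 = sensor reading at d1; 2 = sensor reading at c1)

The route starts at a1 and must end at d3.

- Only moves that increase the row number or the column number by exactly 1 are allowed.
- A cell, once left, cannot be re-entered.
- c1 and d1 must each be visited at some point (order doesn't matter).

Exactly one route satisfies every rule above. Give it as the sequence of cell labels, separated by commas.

Moves only go right or down, so the column and row indices never decrease.
Route from a1: right 3 to d1, down 2 to d3 — 5 moves in all.
Check: all required cells visited.

a1, b1, c1, d1, d2, d3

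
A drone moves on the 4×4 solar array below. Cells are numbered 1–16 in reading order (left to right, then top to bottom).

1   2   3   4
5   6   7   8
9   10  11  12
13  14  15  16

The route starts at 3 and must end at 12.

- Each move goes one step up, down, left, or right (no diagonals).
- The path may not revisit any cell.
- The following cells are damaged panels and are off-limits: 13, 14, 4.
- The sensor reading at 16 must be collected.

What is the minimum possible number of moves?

5

Any route passes through 16 somewhere between 3 and 12. Summing Manhattan distances along the two legs (3 → 16 → 12) gives a lower bound of 4 + 1 = 5 moves.
A route of 5 moves achieves this: 3 → 7 → 11 → 15 → 16 → 12.
Since 5 matches the lower bound, it is optimal.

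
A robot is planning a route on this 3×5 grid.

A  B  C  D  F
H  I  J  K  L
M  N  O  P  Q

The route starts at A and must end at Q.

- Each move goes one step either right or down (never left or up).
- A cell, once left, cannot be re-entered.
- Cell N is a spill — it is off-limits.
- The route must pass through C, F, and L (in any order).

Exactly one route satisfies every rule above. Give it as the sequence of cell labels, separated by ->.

A -> B -> C -> D -> F -> L -> Q

Moves only go right or down, so the column and row indices never decrease.
Route from A: right 4 to F, down 2 to Q — 6 moves in all.
Check: all required cells visited.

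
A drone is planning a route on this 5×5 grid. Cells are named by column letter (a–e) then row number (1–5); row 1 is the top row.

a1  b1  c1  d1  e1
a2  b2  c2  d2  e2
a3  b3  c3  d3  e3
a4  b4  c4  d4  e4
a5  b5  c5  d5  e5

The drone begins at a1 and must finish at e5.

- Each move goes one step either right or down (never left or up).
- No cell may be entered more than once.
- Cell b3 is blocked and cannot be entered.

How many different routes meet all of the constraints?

A right/down-only route from a1 to e5 makes exactly 4 down-moves and 4 right-moves in some order.
With no other constraints that would be C(8,4) = 70 routes.
Subtract routes through each blocked cell (inclusion–exclusion for overlaps): − through b3: 30 → 40.
That gives 40 routes.

40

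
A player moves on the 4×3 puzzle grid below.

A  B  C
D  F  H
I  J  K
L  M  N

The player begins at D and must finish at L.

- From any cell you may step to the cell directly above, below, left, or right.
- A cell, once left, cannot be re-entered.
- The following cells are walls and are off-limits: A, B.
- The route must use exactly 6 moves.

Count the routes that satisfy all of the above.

Need simple routes of exactly 6 moves from D to L (Manhattan distance 2, so 2 moves are spent on a detour and 2 undoing it).
Enumerating: D I J K N M L | D F J K N M L | D F H K N M L | D F H K J M L | D F H K J I L.
That gives 5 routes.

5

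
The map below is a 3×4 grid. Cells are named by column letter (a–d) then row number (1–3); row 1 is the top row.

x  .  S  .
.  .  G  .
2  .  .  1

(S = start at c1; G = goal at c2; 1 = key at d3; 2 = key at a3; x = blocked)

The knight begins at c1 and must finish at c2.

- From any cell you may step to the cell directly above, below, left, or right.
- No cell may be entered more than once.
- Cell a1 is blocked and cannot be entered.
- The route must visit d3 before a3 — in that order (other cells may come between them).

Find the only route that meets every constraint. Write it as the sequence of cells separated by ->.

c1 -> d1 -> d2 -> d3 -> c3 -> b3 -> a3 -> a2 -> b2 -> c2

The waypoints must appear in the order d3, a3, with no cell reused.
Route from c1: right to d1, 2× down (reaching d3), 3× left (reaching a3), up to a2, 2× right (reaching c2) — 9 moves in all.
Check: order respected (1 at step 3, 2 at step 6).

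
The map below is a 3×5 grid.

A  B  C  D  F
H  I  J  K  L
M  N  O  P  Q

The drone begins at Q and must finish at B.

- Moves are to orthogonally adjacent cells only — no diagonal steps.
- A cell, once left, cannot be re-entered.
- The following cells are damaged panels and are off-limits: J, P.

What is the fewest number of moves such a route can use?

5

The Manhattan distance from Q to B is |3−1| + |5−2| = 5, so at least 5 moves are needed.
A route of 5 moves achieves this: Q → L → F → D → C → B.
Since 5 matches the lower bound, it is optimal.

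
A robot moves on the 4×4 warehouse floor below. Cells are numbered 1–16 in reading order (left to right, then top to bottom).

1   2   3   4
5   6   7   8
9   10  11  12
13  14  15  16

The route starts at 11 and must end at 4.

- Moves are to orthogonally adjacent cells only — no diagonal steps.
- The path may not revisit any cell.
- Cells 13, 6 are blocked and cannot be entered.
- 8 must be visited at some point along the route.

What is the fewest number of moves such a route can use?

Any route passes through 8 somewhere between 11 and 4. Summing Manhattan distances along the two legs (11 → 8 → 4) gives a lower bound of 2 + 1 = 3 moves.
A route of 3 moves achieves this: 11 → 7 → 8 → 4.
Since 3 matches the lower bound, it is optimal.

3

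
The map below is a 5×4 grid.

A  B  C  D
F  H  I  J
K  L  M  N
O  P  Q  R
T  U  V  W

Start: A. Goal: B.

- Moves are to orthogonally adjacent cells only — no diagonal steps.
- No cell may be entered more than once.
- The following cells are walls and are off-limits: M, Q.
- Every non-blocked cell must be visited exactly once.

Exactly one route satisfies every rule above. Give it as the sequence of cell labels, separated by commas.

Need to visit all 18 open cells exactly once, starting at A and ending at B.
Cell D has only two open neighbours (J and C), so the path must pass straight through it: one of those is the cell it's entered from and the other is where it exits.
Route from A: down 2 to K, right 1 to L, down 1 to P, left 1 to O, down 1 to T, right 3 to W, up 4 to D, left 1 to C, down 1 to I, left 1 to H, up 1 to B — 17 moves in all.
Check: all 18 open cells covered.

A, F, K, L, P, O, T, U, V, W, R, N, J, D, C, I, H, B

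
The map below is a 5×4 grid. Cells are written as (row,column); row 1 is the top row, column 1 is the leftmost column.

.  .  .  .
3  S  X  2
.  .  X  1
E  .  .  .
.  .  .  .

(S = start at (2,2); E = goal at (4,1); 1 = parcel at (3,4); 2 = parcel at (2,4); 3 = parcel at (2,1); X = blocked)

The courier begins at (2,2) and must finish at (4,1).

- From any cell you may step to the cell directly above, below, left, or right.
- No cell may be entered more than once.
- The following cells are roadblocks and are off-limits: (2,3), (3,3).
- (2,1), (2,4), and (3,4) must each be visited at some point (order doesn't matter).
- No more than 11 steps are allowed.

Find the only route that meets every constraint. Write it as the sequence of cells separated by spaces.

(2,2) (2,1) (1,1) (1,2) (1,3) (1,4) (2,4) (3,4) (4,4) (4,3) (4,2) (4,1)

The budget equals the shortest possible length, so every move has to be on a shortest route through the required cells.
Route from (2,2): left to (2,1), up to (1,1), 3× right (reaching (1,4)), 3× down (reaching (4,4)), 3× left (reaching (4,1)) — 11 moves in all.
Check: all required cells visited; 11 ≤ 11 moves.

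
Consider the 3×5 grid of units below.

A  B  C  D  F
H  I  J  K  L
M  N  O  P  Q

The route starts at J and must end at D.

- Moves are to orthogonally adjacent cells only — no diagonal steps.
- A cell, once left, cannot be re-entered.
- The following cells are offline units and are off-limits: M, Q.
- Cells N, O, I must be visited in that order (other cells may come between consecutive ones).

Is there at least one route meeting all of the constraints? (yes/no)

no

Ignoring the required order, 10 revisit-free routes from J to D pass through all of N, O, and I; the waypoint orders that occur are I → N → O (6); O → N → I (4) — never N → O → I.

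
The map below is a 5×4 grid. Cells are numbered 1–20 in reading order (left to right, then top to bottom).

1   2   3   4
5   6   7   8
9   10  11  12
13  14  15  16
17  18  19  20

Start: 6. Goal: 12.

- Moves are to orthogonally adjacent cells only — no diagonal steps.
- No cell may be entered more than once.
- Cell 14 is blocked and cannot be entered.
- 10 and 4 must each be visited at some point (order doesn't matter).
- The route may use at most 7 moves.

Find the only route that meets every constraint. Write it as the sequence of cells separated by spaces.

The 7-move cap with required stops at 10, 4 leaves no slack for detours.
Route from 6: down 1 to 10, right 1 to 11, up 2 to 3, right 1 to 4, down 2 to 12 — 7 moves in all.
Check: all required cells visited; 7 ≤ 7 moves.

6 10 11 7 3 4 8 12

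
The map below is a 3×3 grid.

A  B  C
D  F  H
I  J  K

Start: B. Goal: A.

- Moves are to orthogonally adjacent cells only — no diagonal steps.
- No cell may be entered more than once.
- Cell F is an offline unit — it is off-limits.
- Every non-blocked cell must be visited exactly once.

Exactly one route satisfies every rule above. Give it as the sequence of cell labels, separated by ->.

B -> C -> H -> K -> J -> I -> D -> A

Need to visit all 8 open cells exactly once, starting at B and ending at A.
Cell J has only two open neighbours (I and K), so the path must pass straight through it: one of those is the cell it's entered from and the other is where it exits.
Route from B: right 1 to C, down 2 to K, left 2 to I, up 2 to A — 7 moves in all.
Check: all 8 open cells covered.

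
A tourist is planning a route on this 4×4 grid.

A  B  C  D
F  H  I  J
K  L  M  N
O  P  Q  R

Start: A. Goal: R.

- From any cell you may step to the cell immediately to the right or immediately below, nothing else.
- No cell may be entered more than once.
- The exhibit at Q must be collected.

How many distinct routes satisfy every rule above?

10

A right/down-only route from A to R makes exactly 3 down-moves and 3 right-moves in some order.
With no other constraints that would be C(6,3) = 20 routes.
Split at Q and multiply the segment counts: A→Q: 10; Q→R: 1; product = 10.
That gives 10 routes.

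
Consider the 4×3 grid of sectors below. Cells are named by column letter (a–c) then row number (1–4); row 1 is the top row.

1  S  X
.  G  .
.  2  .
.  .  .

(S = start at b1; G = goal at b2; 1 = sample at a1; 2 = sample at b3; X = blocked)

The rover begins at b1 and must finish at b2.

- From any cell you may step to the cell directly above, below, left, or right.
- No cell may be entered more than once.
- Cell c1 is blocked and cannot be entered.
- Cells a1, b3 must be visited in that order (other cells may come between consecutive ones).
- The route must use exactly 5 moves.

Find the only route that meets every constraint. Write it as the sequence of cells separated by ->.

b1 -> a1 -> a2 -> a3 -> b3 -> b2

The waypoints must appear in the order a1, b3, with no cell reused.
Route from b1: left 1 to a1, down 2 to a3, right 1 to b3, up 1 to b2 — 5 moves in all.
Check: order respected (1 at step 1, 2 at step 4); 5 moves as required.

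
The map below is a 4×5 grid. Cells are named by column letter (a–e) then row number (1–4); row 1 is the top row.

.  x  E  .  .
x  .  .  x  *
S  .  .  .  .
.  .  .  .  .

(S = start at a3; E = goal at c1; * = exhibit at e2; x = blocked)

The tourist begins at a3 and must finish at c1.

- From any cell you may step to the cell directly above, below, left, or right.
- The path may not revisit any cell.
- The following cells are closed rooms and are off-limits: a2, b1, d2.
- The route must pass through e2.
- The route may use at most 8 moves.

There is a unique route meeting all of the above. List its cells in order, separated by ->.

a3 -> b3 -> c3 -> d3 -> e3 -> e2 -> e1 -> d1 -> c1

The 8-move cap with required stops at e2 leaves no slack for detours.
Route from a3: right 4 to e3, up 2 to e1, left 2 to c1 — 8 moves in all.
Check: all required cells visited; 8 ≤ 8 moves.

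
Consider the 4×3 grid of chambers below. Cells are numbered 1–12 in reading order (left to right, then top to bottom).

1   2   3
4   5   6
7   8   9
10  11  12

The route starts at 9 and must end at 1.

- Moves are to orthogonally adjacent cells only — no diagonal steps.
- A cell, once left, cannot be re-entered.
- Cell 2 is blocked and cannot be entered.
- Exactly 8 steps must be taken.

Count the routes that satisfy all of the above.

Need simple routes of exactly 8 moves from 9 to 1 (Manhattan distance 4, so 2 moves are spent on a detour and 2 undoing it).
Enumerating: 9 6 5 8 11 10 7 4 1 | 9 12 11 10 7 8 5 4 1.
That gives 2 routes.

2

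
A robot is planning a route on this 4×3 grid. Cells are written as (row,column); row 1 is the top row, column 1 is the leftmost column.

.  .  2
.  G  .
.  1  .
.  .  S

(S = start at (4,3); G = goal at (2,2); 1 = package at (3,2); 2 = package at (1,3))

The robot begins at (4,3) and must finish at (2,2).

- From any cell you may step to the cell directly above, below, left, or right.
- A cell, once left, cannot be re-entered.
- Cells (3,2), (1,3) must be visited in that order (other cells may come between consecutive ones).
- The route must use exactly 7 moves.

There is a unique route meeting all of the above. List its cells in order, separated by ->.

(4,3) -> (4,2) -> (3,2) -> (3,3) -> (2,3) -> (1,3) -> (1,2) -> (2,2)

The waypoints must appear in the order (3,2), (1,3), with no cell reused.
Route from (4,3): left 1 to (4,2), up 1 to (3,2), right 1 to (3,3), up 2 to (1,3), left 1 to (1,2), down 1 to (2,2) — 7 moves in all.
Check: order respected (1 at step 2, 2 at step 5); 7 moves as required.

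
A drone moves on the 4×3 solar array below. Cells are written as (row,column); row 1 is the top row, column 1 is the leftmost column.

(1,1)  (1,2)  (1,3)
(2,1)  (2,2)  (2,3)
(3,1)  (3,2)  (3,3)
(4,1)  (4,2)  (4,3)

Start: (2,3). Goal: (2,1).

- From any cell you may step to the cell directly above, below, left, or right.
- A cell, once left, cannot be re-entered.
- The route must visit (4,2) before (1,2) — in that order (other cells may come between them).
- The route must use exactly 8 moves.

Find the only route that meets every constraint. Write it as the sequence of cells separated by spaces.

The waypoints must appear in the order (4,2), (1,2), with no cell reused.
Route from (2,3): down 2 to (4,3), left 1 to (4,2), up 3 to (1,2), left 1 to (1,1), down 1 to (2,1) — 8 moves in all.
Check: order respected ((4,2) at step 3, (1,2) at step 6); 8 moves as required.

(2,3) (3,3) (4,3) (4,2) (3,2) (2,2) (1,2) (1,1) (2,1)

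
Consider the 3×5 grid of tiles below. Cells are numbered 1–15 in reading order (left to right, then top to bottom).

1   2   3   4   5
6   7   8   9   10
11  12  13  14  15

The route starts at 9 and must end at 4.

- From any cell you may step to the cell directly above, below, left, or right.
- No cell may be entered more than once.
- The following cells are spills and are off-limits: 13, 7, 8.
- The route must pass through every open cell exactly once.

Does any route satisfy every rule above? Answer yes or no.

no

Cell 12 has only one open neighbour but is neither the start nor the goal, so a Hamiltonian route would have to both enter and leave it through the same neighbour — impossible without revisiting.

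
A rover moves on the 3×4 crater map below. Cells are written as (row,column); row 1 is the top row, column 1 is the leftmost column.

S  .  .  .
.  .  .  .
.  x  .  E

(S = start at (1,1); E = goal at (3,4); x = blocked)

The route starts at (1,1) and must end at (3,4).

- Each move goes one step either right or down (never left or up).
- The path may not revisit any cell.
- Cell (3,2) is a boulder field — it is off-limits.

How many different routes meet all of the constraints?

A right/down-only route from (1,1) to (3,4) makes exactly 2 down-moves and 3 right-moves in some order.
With no other constraints that would be C(5,2) = 10 routes.
Subtract routes through each blocked cell (inclusion–exclusion for overlaps): − through (3,2): 3 → 7.
That gives 7 routes.

7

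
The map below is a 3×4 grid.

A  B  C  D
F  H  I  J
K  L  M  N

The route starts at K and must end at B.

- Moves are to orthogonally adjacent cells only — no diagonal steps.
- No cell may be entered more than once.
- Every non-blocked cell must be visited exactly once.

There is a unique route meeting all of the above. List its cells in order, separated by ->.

K -> L -> M -> N -> J -> D -> C -> I -> H -> F -> A -> B

Need to visit all 12 open cells exactly once, starting at K and ending at B.
Cell D has only two open neighbours (J and C), so the path must pass straight through it: one of those is the cell it's entered from and the other is where it exits.
Route from K: right 3 to N, up 2 to D, left 1 to C, down 1 to I, left 2 to F, up 1 to A, right 1 to B — 11 moves in all.
Check: all 12 open cells covered.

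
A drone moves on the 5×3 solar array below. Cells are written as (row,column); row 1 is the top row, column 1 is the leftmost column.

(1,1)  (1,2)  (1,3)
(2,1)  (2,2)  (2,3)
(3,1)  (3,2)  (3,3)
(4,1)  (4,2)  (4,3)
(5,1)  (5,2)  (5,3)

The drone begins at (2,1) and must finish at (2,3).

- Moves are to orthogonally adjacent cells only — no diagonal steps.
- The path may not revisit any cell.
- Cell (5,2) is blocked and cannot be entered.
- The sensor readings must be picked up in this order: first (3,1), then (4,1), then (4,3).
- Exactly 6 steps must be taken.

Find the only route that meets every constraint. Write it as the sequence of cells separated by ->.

The waypoints must appear in the order (3,1), (4,1), (4,3), with no cell reused.
Route from (2,1): down 2 to (4,1), right 2 to (4,3), up 2 to (2,3) — 6 moves in all.
Check: order respected ((3,1) at step 1, (4,1) at step 2, (4,3) at step 4); 6 moves as required.

(2,1) -> (3,1) -> (4,1) -> (4,2) -> (4,3) -> (3,3) -> (2,3)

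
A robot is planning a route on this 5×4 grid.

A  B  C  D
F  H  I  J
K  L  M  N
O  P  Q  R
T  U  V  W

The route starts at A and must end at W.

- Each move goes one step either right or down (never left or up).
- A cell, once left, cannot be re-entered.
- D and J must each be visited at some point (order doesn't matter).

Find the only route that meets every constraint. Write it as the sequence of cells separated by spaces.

Moves only go right or down, so the column and row indices never decrease.
Route from A: right 3 to D, down 4 to W — 7 moves in all.
Check: all required cells visited.

A B C D J N R W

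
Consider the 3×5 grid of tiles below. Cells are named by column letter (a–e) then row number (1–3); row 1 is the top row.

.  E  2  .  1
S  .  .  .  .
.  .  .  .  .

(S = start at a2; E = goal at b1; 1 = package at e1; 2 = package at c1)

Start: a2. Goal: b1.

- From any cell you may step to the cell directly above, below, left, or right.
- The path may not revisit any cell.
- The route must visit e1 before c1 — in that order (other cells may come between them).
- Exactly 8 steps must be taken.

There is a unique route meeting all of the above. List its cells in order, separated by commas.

The waypoints must appear in the order e1, c1, with no cell reused.
Route from a2: right 4 to e2, up 1 to e1, left 3 to b1 — 8 moves in all.
Check: order respected (1 at step 5, 2 at step 7); 8 moves as required.

a2, b2, c2, d2, e2, e1, d1, c1, b1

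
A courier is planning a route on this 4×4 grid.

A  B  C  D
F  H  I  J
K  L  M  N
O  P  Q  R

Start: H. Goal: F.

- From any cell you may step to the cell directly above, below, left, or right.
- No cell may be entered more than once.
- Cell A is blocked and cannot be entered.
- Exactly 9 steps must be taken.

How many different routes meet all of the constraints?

16

Need simple routes of exactly 9 moves from H to F (Manhattan distance 1, so 4 moves are spent on a detour and 4 undoing it).
Branch systematically from the start, pruning whenever the remaining move budget drops below the Manhattan distance to F or differs from it in parity. Grouping the completions by first move — via B: 6; via L: 1; via I: 9 (no valid completion starts via F) — and summing: 6 + 1 + 9 = 16.
That gives 16 routes.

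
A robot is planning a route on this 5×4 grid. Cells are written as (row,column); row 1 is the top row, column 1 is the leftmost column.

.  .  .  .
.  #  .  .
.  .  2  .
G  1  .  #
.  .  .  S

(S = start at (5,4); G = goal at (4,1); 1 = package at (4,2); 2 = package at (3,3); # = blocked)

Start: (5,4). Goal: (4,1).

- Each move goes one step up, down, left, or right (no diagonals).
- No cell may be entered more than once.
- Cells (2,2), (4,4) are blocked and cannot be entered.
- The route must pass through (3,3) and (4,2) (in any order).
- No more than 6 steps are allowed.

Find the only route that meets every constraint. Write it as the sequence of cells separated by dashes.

Any route must reach (3,3) and (4,2) and still end at (4,1) within 6 moves, so the order of the required stops is forced.
Route from (5,4): left 1 to (5,3), up 2 to (3,3), left 1 to (3,2), down 1 to (4,2), left 1 to (4,1) — 6 moves in all.
Check: all required cells visited; 6 ≤ 6 moves.

(5,4) - (5,3) - (4,3) - (3,3) - (3,2) - (4,2) - (4,1)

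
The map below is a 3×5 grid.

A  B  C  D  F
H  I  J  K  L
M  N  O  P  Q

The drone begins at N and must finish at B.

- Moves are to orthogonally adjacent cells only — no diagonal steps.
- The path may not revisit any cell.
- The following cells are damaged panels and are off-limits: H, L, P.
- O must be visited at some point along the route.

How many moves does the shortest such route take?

Any route passes through O somewhere between N and B. Summing Manhattan distances along the two legs (N → O → B) gives a lower bound of 1 + 3 = 4 moves.
A route of 4 moves achieves this: N → O → J → C → B.
Since 4 matches the lower bound, it is optimal.

4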